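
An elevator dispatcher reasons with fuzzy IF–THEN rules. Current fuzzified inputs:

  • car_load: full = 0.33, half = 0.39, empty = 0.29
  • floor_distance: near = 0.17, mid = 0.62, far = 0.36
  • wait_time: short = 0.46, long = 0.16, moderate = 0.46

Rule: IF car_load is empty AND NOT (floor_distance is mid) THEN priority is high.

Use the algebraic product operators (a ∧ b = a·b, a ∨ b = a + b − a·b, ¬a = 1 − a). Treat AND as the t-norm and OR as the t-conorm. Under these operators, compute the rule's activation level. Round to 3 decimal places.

0.110

firing strength: empty=0.29, ¬mid=1−0.62=0.38; AND[a·b] → w = 0.1102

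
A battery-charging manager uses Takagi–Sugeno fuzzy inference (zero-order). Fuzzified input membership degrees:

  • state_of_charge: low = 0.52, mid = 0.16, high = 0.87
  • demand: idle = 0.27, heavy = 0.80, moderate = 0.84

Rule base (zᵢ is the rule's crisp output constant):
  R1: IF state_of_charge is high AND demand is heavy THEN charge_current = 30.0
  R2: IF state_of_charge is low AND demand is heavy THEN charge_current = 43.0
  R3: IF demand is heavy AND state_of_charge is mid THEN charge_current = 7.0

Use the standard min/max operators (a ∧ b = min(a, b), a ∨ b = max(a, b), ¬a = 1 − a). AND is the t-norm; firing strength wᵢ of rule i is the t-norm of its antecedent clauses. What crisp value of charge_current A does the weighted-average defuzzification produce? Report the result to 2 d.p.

R1 (z=30.0): high=0.87, heavy=0.80; AND[min(a, b)] → w = 0.80
R2 (z=43.0): low=0.52, heavy=0.80; AND[min(a, b)] → w = 0.52
R3 (z=7.0): heavy=0.80, mid=0.16; AND[min(a, b)] → w = 0.16
Weighted average = (0.80·30.0 + 0.52·43.0 + 0.16·7.0) / (0.80 + 0.52 + 0.16)
  = 47.4800 / 1.4800 = 32.08

32.08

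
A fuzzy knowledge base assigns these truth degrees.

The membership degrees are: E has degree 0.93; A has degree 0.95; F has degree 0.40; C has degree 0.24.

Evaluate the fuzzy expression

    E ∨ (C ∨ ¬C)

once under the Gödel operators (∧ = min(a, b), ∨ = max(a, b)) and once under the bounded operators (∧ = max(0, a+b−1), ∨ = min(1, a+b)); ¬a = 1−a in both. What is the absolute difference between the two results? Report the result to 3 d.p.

Under Gödel:
  ¬C = 1 − 0.24 = 0.76
  C ∨ ¬C = max(a, b) on (0.24, 0.76) = 0.76
  E ∨ (C ∨ ¬C) = max(a, b) on (0.93, 0.76) = 0.93
  → value = 0.9300
Under bounded:
  ¬C = 1 − 0.24 = 0.76
  C ∨ ¬C = min(1, a+b) on (0.24, 0.76) = 1.00
  E ∨ (C ∨ ¬C) = min(1, a+b) on (0.93, 1.00) = 1.00
  → value = 1.0000
|0.9300 − 1.0000| = 0.070

0.070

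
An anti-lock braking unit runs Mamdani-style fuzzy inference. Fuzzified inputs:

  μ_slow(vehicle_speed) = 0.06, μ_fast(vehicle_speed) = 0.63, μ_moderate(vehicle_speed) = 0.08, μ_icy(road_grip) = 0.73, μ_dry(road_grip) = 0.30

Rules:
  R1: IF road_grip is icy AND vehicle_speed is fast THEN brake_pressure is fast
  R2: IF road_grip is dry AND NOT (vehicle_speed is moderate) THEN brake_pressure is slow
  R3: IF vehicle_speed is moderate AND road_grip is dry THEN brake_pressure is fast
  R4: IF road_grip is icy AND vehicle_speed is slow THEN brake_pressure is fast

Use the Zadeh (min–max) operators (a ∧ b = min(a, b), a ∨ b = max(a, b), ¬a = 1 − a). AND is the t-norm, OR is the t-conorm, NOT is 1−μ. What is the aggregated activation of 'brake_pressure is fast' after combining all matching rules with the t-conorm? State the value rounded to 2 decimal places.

0.63

R1: icy=0.73, fast=0.63; AND[min(a, b)] → w = 0.63
R2: dry=0.30, ¬moderate=1−0.08=0.92; AND[min(a, b)] → w = 0.30
R3: moderate=0.08, dry=0.30; AND[min(a, b)] → w = 0.08
R4: icy=0.73, slow=0.06; AND[min(a, b)] → w = 0.06
Rules with consequent 'fast': {R1, R3, R4} → strengths 0.63, 0.08, 0.06
Aggregate via t-conorm [max(a, b)]: 0.63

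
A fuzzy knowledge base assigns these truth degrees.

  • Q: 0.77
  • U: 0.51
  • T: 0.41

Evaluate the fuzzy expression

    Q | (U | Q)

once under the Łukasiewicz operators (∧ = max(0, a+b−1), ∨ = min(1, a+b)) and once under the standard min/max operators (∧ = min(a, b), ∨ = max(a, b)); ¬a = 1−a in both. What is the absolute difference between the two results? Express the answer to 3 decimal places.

0.230

Under Łukasiewicz:
  U | Q = min(1, a+b) on (0.51, 0.77) = 1.00
  Q | (U | Q) = min(1, a+b) on (0.77, 1.00) = 1.00
  → value = 1.0000
Under standard min/max:
  U | Q = max(a, b) on (0.51, 0.77) = 0.77
  Q | (U | Q) = max(a, b) on (0.77, 0.77) = 0.77
  → value = 0.7700
|1.0000 − 0.7700| = 0.230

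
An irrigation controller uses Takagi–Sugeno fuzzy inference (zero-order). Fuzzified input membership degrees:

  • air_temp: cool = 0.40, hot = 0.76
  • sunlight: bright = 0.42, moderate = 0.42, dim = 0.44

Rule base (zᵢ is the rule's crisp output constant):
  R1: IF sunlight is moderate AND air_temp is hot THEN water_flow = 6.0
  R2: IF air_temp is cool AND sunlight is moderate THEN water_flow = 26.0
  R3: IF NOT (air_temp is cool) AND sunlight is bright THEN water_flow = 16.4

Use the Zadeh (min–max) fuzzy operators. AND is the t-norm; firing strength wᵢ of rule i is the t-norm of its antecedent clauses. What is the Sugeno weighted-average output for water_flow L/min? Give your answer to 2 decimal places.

15.97

R1 (z=6.0): moderate=0.42, hot=0.76; AND[min(a, b)] → w = 0.42
R2 (z=26.0): cool=0.40, moderate=0.42; AND[min(a, b)] → w = 0.40
R3 (z=16.4): ¬cool=1−0.40=0.60, bright=0.42; AND[min(a, b)] → w = 0.42
Weighted average = (0.42·6.0 + 0.40·26.0 + 0.42·16.4) / (0.42 + 0.40 + 0.42)
  = 19.8080 / 1.2400 = 15.97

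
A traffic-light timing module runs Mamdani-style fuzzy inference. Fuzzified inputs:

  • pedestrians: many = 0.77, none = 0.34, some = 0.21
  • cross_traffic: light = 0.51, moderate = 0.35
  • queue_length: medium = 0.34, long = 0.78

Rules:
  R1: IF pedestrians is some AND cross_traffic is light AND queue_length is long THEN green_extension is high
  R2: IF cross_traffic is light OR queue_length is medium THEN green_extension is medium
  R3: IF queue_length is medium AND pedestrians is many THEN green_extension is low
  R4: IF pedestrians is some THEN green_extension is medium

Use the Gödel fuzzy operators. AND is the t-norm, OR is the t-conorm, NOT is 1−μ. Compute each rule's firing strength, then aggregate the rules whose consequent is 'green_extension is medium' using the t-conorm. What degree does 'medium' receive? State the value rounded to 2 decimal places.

0.51

R1: some=0.21, light=0.51, long=0.78; AND[min(a, b)] → w = 0.21
R2: light=0.51, medium=0.34; OR[max(a, b)] → w = 0.51
R3: medium=0.34, many=0.77; AND[min(a, b)] → w = 0.34
R4: some=0.21 → w = 0.21
Rules with consequent 'medium': {R2, R4} → strengths 0.51, 0.21
Aggregate via t-conorm [max(a, b)]: 0.51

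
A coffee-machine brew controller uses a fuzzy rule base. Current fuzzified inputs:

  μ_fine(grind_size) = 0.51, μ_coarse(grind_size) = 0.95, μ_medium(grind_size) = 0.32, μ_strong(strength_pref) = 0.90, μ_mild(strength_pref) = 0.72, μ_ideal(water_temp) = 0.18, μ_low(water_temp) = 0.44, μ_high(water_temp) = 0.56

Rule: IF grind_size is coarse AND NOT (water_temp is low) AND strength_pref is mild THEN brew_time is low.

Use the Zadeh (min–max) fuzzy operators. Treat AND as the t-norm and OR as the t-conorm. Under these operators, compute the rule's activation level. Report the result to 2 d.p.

firing strength: coarse=0.95, ¬low=1−0.44=0.56, mild=0.72; AND[min(a, b)] → w = 0.56

0.56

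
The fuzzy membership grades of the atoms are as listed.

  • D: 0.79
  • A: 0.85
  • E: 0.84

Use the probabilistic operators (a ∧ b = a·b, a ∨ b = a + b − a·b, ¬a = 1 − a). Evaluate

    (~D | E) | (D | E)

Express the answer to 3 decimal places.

0.996

~D = 1 − 0.7900 = 0.2100
~D | E = a + b − a·b on (0.2100, 0.8400) = 0.8736
D | E = a + b − a·b on (0.7900, 0.8400) = 0.9664
(~D | E) | (D | E) = a + b − a·b on (0.8736, 0.9664) = 0.9958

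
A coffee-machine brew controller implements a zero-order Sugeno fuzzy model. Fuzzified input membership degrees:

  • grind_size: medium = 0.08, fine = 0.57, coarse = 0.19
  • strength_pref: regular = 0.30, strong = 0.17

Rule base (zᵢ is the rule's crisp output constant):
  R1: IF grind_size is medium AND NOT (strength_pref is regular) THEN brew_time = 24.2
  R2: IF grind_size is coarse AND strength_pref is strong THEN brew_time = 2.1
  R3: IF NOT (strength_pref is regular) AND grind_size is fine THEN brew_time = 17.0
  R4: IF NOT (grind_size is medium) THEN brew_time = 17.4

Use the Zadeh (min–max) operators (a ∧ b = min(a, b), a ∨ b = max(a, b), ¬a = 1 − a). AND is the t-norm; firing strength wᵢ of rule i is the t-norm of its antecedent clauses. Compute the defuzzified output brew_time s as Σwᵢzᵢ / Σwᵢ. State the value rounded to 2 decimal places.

R1 (z=24.2): medium=0.08, ¬regular=1−0.30=0.70; AND[min(a, b)] → w = 0.08
R2 (z=2.1): coarse=0.19, strong=0.17; AND[min(a, b)] → w = 0.17
R3 (z=17.0): ¬regular=1−0.30=0.70, fine=0.57; AND[min(a, b)] → w = 0.57
R4 (z=17.4): ¬medium=1−0.08=0.92 → w = 0.92
Weighted average = (0.08·24.2 + 0.17·2.1 + 0.57·17.0 + 0.92·17.4) / (0.08 + 0.17 + 0.57 + 0.92)
  = 27.9910 / 1.7400 = 16.09

16.09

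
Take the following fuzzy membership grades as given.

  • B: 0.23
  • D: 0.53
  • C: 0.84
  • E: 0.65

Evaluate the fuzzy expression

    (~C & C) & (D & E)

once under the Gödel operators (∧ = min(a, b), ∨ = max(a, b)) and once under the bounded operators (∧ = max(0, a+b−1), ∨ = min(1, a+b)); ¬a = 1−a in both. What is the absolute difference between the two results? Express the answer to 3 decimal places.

Under Gödel:
  ~C = 1 − 0.84 = 0.16
  ~C & C = min(a, b) on (0.16, 0.84) = 0.16
  D & E = min(a, b) on (0.53, 0.65) = 0.53
  (~C & C) & (D & E) = min(a, b) on (0.16, 0.53) = 0.16
  → value = 0.1600
Under bounded:
  ~C = 1 − 0.84 = 0.16
  ~C & C = max(0, a+b−1) on (0.16, 0.84) = 0.00
  D & E = max(0, a+b−1) on (0.53, 0.65) = 0.18
  (~C & C) & (D & E) = max(0, a+b−1) on (0.00, 0.18) = 0.00
  → value = 0.0000
|0.1600 − 0.0000| = 0.160

0.160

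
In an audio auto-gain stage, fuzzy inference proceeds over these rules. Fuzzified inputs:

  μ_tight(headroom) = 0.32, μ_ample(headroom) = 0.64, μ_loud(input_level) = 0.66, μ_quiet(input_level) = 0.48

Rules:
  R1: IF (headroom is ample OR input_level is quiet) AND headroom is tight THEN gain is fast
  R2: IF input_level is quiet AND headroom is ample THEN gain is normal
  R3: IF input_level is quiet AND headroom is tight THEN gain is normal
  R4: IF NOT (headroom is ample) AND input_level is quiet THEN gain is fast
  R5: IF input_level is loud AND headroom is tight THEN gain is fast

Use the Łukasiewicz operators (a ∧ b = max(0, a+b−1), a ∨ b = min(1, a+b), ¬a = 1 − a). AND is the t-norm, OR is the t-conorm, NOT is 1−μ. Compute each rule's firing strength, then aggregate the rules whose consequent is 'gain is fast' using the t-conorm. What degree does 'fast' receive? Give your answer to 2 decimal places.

R1: (ample=0.64 OR quiet=0.48) = 1.00; AND[max(0, a+b−1)] with tight=0.32 → w = 0.32
R2: quiet=0.48, ample=0.64; AND[max(0, a+b−1)] → w = 0.12
R3: quiet=0.48, tight=0.32; AND[max(0, a+b−1)] → w = 0.00
R4: ¬ample=1−0.64=0.36, quiet=0.48; AND[max(0, a+b−1)] → w = 0.00
R5: loud=0.66, tight=0.32; AND[max(0, a+b−1)] → w = 0.00
Rules with consequent 'fast': {R1, R4, R5} → strengths 0.32, 0.00, 0.00
Aggregate via t-conorm [min(1, a+b)]: 0.32

0.32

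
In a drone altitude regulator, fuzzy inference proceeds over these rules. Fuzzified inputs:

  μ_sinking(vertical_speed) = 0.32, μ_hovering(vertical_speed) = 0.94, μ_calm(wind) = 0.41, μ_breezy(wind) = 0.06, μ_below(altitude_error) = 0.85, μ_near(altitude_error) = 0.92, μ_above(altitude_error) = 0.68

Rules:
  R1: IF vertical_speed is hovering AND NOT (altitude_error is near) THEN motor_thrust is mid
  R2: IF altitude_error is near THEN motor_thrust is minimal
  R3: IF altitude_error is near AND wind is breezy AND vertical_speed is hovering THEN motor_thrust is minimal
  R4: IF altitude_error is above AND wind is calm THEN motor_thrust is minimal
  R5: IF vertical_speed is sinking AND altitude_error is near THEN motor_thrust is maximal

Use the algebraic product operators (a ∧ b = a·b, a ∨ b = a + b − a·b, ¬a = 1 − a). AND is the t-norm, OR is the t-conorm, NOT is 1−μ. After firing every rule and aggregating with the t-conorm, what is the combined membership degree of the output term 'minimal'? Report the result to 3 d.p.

0.945

R1: hovering=0.94, ¬near=1−0.92=0.08; AND[a·b] → w = 0.0752
R2: near=0.92 → w = 0.9200
R3: near=0.92, breezy=0.06, hovering=0.94; AND[a·b] → w = 0.0519
R4: above=0.68, calm=0.41; AND[a·b] → w = 0.2788
R5: sinking=0.32, near=0.92; AND[a·b] → w = 0.2944
Rules with consequent 'minimal': {R2, R3, R4} → strengths 0.9200, 0.0519, 0.2788
Aggregate via t-conorm [a + b − a·b]: 0.9453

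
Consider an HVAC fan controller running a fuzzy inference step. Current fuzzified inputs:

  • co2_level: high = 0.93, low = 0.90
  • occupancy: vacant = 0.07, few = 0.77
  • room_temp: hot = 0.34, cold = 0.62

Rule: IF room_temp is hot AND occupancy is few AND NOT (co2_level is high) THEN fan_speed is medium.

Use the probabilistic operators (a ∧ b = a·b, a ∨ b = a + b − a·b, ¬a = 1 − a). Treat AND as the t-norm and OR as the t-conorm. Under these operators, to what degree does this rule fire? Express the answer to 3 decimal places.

firing strength: hot=0.34, few=0.77, ¬high=1−0.93=0.07; AND[a·b] → w = 0.0183

0.018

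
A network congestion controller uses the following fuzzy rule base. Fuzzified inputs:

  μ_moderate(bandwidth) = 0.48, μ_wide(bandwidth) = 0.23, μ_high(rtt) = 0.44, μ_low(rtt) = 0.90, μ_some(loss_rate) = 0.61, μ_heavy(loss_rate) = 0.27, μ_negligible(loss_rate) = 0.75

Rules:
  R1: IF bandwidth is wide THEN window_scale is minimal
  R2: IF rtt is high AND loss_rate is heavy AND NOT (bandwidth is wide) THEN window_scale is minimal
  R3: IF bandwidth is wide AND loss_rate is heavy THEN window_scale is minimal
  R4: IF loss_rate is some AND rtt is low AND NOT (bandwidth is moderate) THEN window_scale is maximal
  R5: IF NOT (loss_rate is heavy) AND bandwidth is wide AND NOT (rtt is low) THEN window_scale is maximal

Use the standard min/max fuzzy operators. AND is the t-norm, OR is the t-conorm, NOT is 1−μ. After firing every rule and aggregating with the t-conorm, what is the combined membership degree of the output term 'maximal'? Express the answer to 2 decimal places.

R1: wide=0.23 → w = 0.23
R2: high=0.44, heavy=0.27, ¬wide=1−0.23=0.77; AND[min(a, b)] → w = 0.27
R3: wide=0.23, heavy=0.27; AND[min(a, b)] → w = 0.23
R4: some=0.61, low=0.90, ¬moderate=1−0.48=0.52; AND[min(a, b)] → w = 0.52
R5: ¬heavy=1−0.27=0.73, wide=0.23, ¬low=1−0.90=0.10; AND[min(a, b)] → w = 0.10
Rules with consequent 'maximal': {R4, R5} → strengths 0.52, 0.10
Aggregate via t-conorm [max(a, b)]: 0.52

0.52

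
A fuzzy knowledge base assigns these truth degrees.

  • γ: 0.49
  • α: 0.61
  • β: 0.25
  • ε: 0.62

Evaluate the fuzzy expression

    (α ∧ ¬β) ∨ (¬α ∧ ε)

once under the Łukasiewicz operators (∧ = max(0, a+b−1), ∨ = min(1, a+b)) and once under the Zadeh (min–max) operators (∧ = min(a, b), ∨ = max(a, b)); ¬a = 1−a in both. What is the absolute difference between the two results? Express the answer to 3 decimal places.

0.240

Under Łukasiewicz:
  ¬β = 1 − 0.25 = 0.75
  α ∧ ¬β = max(0, a+b−1) on (0.61, 0.75) = 0.36
  ¬α = 1 − 0.61 = 0.39
  ¬α ∧ ε = max(0, a+b−1) on (0.39, 0.62) = 0.01
  (α ∧ ¬β) ∨ (¬α ∧ ε) = min(1, a+b) on (0.36, 0.01) = 0.37
  → value = 0.3700
Under Zadeh (min–max):
  ¬β = 1 − 0.25 = 0.75
  α ∧ ¬β = min(a, b) on (0.61, 0.75) = 0.61
  ¬α = 1 − 0.61 = 0.39
  ¬α ∧ ε = min(a, b) on (0.39, 0.62) = 0.39
  (α ∧ ¬β) ∨ (¬α ∧ ε) = max(a, b) on (0.61, 0.39) = 0.61
  → value = 0.6100
|0.3700 − 0.6100| = 0.240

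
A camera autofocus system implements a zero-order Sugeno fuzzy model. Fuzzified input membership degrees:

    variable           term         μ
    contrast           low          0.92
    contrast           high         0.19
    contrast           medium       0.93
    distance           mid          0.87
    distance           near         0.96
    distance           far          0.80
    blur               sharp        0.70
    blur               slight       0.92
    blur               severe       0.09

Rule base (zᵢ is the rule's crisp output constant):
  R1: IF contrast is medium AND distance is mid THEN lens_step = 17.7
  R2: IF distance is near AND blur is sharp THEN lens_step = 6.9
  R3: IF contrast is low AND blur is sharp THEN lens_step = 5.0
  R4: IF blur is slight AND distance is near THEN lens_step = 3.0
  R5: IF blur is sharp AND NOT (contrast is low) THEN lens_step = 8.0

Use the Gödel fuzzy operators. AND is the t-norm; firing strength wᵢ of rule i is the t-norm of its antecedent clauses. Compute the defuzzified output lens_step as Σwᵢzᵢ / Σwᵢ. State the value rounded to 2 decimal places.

8.30

R1 (z=17.7): medium=0.93, mid=0.87; AND[min(a, b)] → w = 0.87
R2 (z=6.9): near=0.96, sharp=0.70; AND[min(a, b)] → w = 0.70
R3 (z=5.0): low=0.92, sharp=0.70; AND[min(a, b)] → w = 0.70
R4 (z=3.0): slight=0.92, near=0.96; AND[min(a, b)] → w = 0.92
R5 (z=8.0): sharp=0.70, ¬low=1−0.92=0.08; AND[min(a, b)] → w = 0.08
Weighted average = (0.87·17.7 + 0.70·6.9 + 0.70·5.0 + 0.92·3.0 + 0.08·8.0) / (0.87 + 0.70 + 0.70 + 0.92 + 0.08)
  = 27.1290 / 3.2700 = 8.30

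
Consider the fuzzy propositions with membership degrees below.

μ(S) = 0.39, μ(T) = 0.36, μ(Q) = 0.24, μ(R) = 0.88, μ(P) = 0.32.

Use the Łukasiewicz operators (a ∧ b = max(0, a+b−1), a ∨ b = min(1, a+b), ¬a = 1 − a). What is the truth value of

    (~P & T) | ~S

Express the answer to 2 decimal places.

0.65

~P = 1 − 0.32 = 0.68
~P & T = max(0, a+b−1) on (0.68, 0.36) = 0.04
~S = 1 − 0.39 = 0.61
(~P & T) | ~S = min(1, a+b) on (0.04, 0.61) = 0.65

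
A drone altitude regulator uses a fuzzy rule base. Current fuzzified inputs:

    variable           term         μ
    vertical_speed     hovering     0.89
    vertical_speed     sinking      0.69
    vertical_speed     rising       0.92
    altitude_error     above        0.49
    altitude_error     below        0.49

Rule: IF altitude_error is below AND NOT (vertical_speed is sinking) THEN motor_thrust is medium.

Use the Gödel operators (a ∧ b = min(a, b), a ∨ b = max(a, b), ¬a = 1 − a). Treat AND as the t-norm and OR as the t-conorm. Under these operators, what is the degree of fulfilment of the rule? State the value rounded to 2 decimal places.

firing strength: below=0.49, ¬sinking=1−0.69=0.31; AND[min(a, b)] → w = 0.31

0.31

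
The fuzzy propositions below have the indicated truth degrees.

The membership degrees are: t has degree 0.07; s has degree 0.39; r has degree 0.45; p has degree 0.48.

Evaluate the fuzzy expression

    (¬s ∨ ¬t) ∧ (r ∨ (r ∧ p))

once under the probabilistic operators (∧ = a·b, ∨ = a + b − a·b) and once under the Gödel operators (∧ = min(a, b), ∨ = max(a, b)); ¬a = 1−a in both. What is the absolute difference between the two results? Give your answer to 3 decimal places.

Under probabilistic:
  ¬s = 1 − 0.3900 = 0.6100
  ¬t = 1 − 0.0700 = 0.9300
  ¬s ∨ ¬t = a + b − a·b on (0.6100, 0.9300) = 0.9727
  r ∧ p = a·b on (0.4500, 0.4800) = 0.2160
  r ∨ (r ∧ p) = a + b − a·b on (0.4500, 0.2160) = 0.5688
  (¬s ∨ ¬t) ∧ (r ∨ (r ∧ p)) = a·b on (0.9727, 0.5688) = 0.5533
  → value = 0.5533
Under Gödel:
  ¬s = 1 − 0.39 = 0.61
  ¬t = 1 − 0.07 = 0.93
  ¬s ∨ ¬t = max(a, b) on (0.61, 0.93) = 0.93
  r ∧ p = min(a, b) on (0.45, 0.48) = 0.45
  r ∨ (r ∧ p) = max(a, b) on (0.45, 0.45) = 0.45
  (¬s ∨ ¬t) ∧ (r ∨ (r ∧ p)) = min(a, b) on (0.93, 0.45) = 0.45
  → value = 0.4500
|0.5533 − 0.4500| = 0.103

0.103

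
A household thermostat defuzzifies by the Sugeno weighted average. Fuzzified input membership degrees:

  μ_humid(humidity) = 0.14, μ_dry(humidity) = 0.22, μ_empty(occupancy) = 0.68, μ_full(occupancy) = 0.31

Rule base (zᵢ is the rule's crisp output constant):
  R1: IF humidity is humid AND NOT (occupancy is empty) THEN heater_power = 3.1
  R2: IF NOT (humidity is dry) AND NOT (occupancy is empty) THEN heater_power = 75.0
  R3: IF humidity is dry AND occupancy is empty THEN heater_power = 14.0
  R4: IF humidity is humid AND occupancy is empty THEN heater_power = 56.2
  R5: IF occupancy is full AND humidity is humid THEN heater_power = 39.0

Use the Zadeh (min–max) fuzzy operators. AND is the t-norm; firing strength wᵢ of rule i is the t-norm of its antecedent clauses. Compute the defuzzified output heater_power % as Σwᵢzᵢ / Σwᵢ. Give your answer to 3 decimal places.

42.544

R1 (z=3.1): humid=0.14, ¬empty=1−0.68=0.32; AND[min(a, b)] → w = 0.14
R2 (z=75.0): ¬dry=1−0.22=0.78, ¬empty=1−0.68=0.32; AND[min(a, b)] → w = 0.32
R3 (z=14.0): dry=0.22, empty=0.68; AND[min(a, b)] → w = 0.22
R4 (z=56.2): humid=0.14, empty=0.68; AND[min(a, b)] → w = 0.14
R5 (z=39.0): full=0.31, humid=0.14; AND[min(a, b)] → w = 0.14
Weighted average = (0.14·3.1 + 0.32·75.0 + 0.22·14.0 + 0.14·56.2 + 0.14·39.0) / (0.14 + 0.32 + 0.22 + 0.14 + 0.14)
  = 40.8420 / 0.9600 = 42.544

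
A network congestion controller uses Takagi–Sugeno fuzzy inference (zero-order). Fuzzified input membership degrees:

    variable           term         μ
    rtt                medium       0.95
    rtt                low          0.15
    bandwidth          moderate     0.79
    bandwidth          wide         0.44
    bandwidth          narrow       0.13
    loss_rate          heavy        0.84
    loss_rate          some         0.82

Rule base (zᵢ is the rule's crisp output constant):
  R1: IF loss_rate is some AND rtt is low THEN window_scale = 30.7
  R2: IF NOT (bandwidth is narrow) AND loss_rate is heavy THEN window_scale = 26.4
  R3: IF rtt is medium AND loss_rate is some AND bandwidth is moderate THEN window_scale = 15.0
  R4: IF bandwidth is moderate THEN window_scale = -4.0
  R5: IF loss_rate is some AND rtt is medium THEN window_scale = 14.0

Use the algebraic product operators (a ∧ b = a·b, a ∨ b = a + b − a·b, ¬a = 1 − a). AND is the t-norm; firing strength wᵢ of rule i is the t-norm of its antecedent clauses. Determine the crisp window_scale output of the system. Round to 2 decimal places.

13.18

R1 (z=30.7): some=0.82, low=0.15; AND[a·b] → w = 0.1230
R2 (z=26.4): ¬narrow=1−0.13=0.87, heavy=0.84; AND[a·b] → w = 0.7308
R3 (z=15.0): medium=0.95, some=0.82, moderate=0.79; AND[a·b] → w = 0.6154
R4 (z=-4.0): moderate=0.79 → w = 0.7900
R5 (z=14.0): some=0.82, medium=0.95; AND[a·b] → w = 0.7790
Weighted average = (0.1230·30.7 + 0.7308·26.4 + 0.6154·15.0 + 0.7900·-4.0 + 0.7790·14.0) / (0.1230 + 0.7308 + 0.6154 + 0.7900 + 0.7790)
  = 40.0464 / 3.0382 = 13.18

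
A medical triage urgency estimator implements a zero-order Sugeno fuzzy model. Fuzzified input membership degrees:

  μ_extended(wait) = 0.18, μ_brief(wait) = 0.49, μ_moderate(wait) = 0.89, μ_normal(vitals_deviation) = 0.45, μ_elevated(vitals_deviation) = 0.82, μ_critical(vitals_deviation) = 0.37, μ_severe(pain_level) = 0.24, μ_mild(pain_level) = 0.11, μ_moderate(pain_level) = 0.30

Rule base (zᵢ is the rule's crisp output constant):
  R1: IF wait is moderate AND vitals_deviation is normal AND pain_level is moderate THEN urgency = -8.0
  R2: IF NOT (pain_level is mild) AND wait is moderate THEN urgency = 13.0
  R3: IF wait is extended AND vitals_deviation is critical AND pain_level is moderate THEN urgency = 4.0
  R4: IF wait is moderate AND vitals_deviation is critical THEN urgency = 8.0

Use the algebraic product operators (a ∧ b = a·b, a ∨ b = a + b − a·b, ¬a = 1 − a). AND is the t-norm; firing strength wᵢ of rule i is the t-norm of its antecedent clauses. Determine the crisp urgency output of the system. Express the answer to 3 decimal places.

R1 (z=-8.0): moderate=0.89, normal=0.45, moderate=0.30; AND[a·b] → w = 0.1202
R2 (z=13.0): ¬mild=1−0.11=0.89, moderate=0.89; AND[a·b] → w = 0.7921
R3 (z=4.0): extended=0.18, critical=0.37, moderate=0.30; AND[a·b] → w = 0.0200
R4 (z=8.0): moderate=0.89, critical=0.37; AND[a·b] → w = 0.3293
Weighted average = (0.1202·-8.0 + 0.7921·13.0 + 0.0200·4.0 + 0.3293·8.0) / (0.1202 + 0.7921 + 0.0200 + 0.3293)
  = 12.0504 / 1.2615 = 9.552

9.552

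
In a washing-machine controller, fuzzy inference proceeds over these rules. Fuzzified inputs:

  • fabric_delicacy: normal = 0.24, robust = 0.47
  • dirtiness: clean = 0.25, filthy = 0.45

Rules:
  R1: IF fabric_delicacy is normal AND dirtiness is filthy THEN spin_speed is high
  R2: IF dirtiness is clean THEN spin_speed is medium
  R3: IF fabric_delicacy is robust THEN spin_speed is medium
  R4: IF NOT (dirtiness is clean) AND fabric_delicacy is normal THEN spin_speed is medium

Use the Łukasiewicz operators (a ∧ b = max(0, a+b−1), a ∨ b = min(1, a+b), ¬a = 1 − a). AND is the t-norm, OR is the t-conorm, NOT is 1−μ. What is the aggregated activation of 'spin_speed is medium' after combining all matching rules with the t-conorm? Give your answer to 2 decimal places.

0.72

R1: normal=0.24, filthy=0.45; AND[max(0, a+b−1)] → w = 0.00
R2: clean=0.25 → w = 0.25
R3: robust=0.47 → w = 0.47
R4: ¬clean=1−0.25=0.75, normal=0.24; AND[max(0, a+b−1)] → w = 0.00
Rules with consequent 'medium': {R2, R3, R4} → strengths 0.25, 0.47, 0.00
Aggregate via t-conorm [min(1, a+b)]: 0.72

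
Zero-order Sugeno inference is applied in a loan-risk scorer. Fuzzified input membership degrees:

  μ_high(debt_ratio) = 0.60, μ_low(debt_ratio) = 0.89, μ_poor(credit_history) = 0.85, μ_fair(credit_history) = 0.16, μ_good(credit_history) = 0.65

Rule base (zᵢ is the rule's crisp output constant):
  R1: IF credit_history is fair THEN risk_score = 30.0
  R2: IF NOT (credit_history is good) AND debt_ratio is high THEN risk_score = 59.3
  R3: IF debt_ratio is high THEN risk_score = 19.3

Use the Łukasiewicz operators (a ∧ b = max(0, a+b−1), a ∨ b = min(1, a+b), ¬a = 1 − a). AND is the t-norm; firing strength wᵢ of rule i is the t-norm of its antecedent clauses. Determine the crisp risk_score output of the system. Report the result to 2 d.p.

R1 (z=30.0): fair=0.16 → w = 0.16
R2 (z=59.3): ¬good=1−0.65=0.35, high=0.60; AND[max(0, a+b−1)] → w = 0.00
R3 (z=19.3): high=0.60 → w = 0.60
Weighted average = (0.16·30.0 + 0.00·59.3 + 0.60·19.3) / (0.16 + 0.00 + 0.60)
  = 16.3800 / 0.7600 = 21.55

21.55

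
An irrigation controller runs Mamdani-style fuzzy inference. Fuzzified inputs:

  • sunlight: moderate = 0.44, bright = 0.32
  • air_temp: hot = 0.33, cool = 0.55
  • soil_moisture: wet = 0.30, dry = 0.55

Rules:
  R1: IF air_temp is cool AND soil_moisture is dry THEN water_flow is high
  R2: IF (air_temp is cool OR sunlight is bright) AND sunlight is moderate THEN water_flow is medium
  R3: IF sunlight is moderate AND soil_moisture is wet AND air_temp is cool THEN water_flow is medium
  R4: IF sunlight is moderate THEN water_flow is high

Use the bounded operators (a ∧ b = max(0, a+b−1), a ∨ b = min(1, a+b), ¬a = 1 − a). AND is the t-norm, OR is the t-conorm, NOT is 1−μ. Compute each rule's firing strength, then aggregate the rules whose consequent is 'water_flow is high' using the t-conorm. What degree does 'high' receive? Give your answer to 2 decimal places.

R1: cool=0.55, dry=0.55; AND[max(0, a+b−1)] → w = 0.10
R2: (cool=0.55 OR bright=0.32) = 0.87; AND[max(0, a+b−1)] with moderate=0.44 → w = 0.31
R3: moderate=0.44, wet=0.30, cool=0.55; AND[max(0, a+b−1)] → w = 0.00
R4: moderate=0.44 → w = 0.44
Rules with consequent 'high': {R1, R4} → strengths 0.10, 0.44
Aggregate via t-conorm [min(1, a+b)]: 0.54

0.54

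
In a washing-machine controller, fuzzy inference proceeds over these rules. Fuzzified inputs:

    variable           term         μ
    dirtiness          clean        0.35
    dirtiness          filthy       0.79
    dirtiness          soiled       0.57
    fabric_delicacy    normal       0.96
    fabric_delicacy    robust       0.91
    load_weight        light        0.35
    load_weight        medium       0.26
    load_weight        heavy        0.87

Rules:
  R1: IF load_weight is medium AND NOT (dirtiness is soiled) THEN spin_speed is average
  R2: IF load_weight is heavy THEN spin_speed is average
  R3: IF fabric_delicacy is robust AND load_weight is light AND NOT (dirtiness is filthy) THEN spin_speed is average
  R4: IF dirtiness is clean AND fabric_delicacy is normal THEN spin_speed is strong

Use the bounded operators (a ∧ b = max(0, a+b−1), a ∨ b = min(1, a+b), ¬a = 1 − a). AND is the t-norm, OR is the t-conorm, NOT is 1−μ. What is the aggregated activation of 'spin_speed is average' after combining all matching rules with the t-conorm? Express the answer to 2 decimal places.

R1: medium=0.26, ¬soiled=1−0.57=0.43; AND[max(0, a+b−1)] → w = 0.00
R2: heavy=0.87 → w = 0.87
R3: robust=0.91, light=0.35, ¬filthy=1−0.79=0.21; AND[max(0, a+b−1)] → w = 0.00
R4: clean=0.35, normal=0.96; AND[max(0, a+b−1)] → w = 0.31
Rules with consequent 'average': {R1, R2, R3} → strengths 0.00, 0.87, 0.00
Aggregate via t-conorm [min(1, a+b)]: 0.87

0.87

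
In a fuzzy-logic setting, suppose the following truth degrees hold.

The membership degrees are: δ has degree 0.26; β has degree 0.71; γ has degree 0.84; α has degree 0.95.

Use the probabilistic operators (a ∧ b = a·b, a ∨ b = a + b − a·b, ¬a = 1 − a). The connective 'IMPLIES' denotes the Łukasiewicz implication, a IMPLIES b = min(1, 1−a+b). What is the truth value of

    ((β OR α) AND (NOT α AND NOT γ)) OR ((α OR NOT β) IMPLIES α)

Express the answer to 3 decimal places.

0.986

β OR α = a + b − a·b on (0.7100, 0.9500) = 0.9855
NOT α = 1 − 0.9500 = 0.0500
NOT γ = 1 − 0.8400 = 0.1600
NOT α AND NOT γ = a·b on (0.0500, 0.1600) = 0.0080
(β OR α) AND (NOT α AND NOT γ) = a·b on (0.9855, 0.0080) = 0.0079
NOT β = 1 − 0.7100 = 0.2900
α OR NOT β = a + b − a·b on (0.9500, 0.2900) = 0.9645
(α OR NOT β) IMPLIES α  [Łukasiewicz: min(1, 1−a+b)] with a=0.9645, b=0.9500 → 0.9855
((β OR α) AND (NOT α AND NOT γ)) OR ((α OR NOT β) IMPLIES α) = a + b − a·b on (0.0079, 0.9855) = 0.9856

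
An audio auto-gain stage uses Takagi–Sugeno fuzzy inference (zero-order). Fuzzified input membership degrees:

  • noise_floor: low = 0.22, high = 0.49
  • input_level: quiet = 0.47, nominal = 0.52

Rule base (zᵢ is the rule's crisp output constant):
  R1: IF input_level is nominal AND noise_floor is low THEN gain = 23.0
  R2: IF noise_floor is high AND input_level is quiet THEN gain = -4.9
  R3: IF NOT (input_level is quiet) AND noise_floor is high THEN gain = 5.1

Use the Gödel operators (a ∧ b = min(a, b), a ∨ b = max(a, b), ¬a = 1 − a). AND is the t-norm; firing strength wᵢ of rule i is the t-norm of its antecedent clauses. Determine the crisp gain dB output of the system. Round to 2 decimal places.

4.45

R1 (z=23.0): nominal=0.52, low=0.22; AND[min(a, b)] → w = 0.22
R2 (z=-4.9): high=0.49, quiet=0.47; AND[min(a, b)] → w = 0.47
R3 (z=5.1): ¬quiet=1−0.47=0.53, high=0.49; AND[min(a, b)] → w = 0.49
Weighted average = (0.22·23.0 + 0.47·-4.9 + 0.49·5.1) / (0.22 + 0.47 + 0.49)
  = 5.2560 / 1.1800 = 4.45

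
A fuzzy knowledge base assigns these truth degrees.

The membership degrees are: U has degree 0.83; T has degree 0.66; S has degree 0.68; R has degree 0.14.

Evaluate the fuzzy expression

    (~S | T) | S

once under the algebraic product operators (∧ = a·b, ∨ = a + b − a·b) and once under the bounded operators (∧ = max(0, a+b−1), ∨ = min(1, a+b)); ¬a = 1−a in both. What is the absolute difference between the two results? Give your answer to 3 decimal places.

Under algebraic product:
  ~S = 1 − 0.6800 = 0.3200
  ~S | T = a + b − a·b on (0.3200, 0.6600) = 0.7688
  (~S | T) | S = a + b − a·b on (0.7688, 0.6800) = 0.9260
  → value = 0.9260
Under bounded:
  ~S = 1 − 0.68 = 0.32
  ~S | T = min(1, a+b) on (0.32, 0.66) = 0.98
  (~S | T) | S = min(1, a+b) on (0.98, 0.68) = 1.00
  → value = 1.0000
|0.9260 − 1.0000| = 0.074

0.074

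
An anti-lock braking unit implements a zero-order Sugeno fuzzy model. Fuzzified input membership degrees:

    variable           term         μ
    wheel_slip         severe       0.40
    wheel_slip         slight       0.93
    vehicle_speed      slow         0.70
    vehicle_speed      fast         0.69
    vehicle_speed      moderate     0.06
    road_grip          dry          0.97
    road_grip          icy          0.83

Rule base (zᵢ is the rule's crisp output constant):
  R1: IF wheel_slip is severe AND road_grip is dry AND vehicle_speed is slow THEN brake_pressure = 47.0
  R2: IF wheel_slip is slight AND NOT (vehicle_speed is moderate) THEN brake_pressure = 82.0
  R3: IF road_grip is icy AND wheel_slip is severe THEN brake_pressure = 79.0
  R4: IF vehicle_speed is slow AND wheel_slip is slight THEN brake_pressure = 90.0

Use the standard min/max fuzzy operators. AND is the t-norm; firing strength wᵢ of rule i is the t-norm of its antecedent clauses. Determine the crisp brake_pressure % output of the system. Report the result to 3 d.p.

78.049

R1 (z=47.0): severe=0.40, dry=0.97, slow=0.70; AND[min(a, b)] → w = 0.40
R2 (z=82.0): slight=0.93, ¬moderate=1−0.06=0.94; AND[min(a, b)] → w = 0.93
R3 (z=79.0): icy=0.83, severe=0.40; AND[min(a, b)] → w = 0.40
R4 (z=90.0): slow=0.70, slight=0.93; AND[min(a, b)] → w = 0.70
Weighted average = (0.40·47.0 + 0.93·82.0 + 0.40·79.0 + 0.70·90.0) / (0.40 + 0.93 + 0.40 + 0.70)
  = 189.6600 / 2.4300 = 78.049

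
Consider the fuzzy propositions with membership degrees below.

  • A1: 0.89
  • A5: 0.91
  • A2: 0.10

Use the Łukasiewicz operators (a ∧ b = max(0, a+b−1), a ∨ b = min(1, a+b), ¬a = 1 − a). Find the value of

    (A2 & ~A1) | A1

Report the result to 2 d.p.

0.89

~A1 = 1 − 0.89 = 0.11
A2 & ~A1 = max(0, a+b−1) on (0.10, 0.11) = 0.00
(A2 & ~A1) | A1 = min(1, a+b) on (0.00, 0.89) = 0.89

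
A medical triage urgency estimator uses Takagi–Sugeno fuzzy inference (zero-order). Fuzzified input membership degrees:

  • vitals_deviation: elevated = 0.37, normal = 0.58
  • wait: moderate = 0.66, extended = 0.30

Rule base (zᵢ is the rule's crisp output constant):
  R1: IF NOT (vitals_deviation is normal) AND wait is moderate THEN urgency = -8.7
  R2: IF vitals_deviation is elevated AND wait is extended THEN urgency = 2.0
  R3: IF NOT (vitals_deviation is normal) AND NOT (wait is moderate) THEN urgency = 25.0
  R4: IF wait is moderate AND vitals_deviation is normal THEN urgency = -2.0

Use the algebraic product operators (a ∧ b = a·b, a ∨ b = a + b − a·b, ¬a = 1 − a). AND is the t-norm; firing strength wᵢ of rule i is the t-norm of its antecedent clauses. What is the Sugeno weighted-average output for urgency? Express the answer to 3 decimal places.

R1 (z=-8.7): ¬normal=1−0.58=0.42, moderate=0.66; AND[a·b] → w = 0.2772
R2 (z=2.0): elevated=0.37, extended=0.30; AND[a·b] → w = 0.1110
R3 (z=25.0): ¬normal=1−0.58=0.42, ¬moderate=1−0.66=0.34; AND[a·b] → w = 0.1428
R4 (z=-2.0): moderate=0.66, normal=0.58; AND[a·b] → w = 0.3828
Weighted average = (0.2772·-8.7 + 0.1110·2.0 + 0.1428·25.0 + 0.3828·-2.0) / (0.2772 + 0.1110 + 0.1428 + 0.3828)
  = 0.6148 / 0.9138 = 0.673

0.673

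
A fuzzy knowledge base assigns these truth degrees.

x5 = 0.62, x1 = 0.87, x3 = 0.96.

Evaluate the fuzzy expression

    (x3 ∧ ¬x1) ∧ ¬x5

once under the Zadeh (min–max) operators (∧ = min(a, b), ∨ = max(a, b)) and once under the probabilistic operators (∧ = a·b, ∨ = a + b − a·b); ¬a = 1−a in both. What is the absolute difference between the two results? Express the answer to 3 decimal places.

0.083

Under Zadeh (min–max):
  ¬x1 = 1 − 0.87 = 0.13
  x3 ∧ ¬x1 = min(a, b) on (0.96, 0.13) = 0.13
  ¬x5 = 1 − 0.62 = 0.38
  (x3 ∧ ¬x1) ∧ ¬x5 = min(a, b) on (0.13, 0.38) = 0.13
  → value = 0.1300
Under probabilistic:
  ¬x1 = 1 − 0.8700 = 0.1300
  x3 ∧ ¬x1 = a·b on (0.9600, 0.1300) = 0.1248
  ¬x5 = 1 − 0.6200 = 0.3800
  (x3 ∧ ¬x1) ∧ ¬x5 = a·b on (0.1248, 0.3800) = 0.0474
  → value = 0.0474
|0.1300 − 0.0474| = 0.083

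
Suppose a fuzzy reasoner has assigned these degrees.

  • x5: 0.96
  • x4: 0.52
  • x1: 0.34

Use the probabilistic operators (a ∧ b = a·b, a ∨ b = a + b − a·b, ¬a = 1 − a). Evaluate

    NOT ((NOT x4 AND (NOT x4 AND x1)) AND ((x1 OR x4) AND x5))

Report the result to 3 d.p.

NOT x4 = 1 − 0.5200 = 0.4800
NOT x4 = 1 − 0.5200 = 0.4800
NOT x4 AND x1 = a·b on (0.4800, 0.3400) = 0.1632
NOT x4 AND (NOT x4 AND x1) = a·b on (0.4800, 0.1632) = 0.0783
x1 OR x4 = a + b − a·b on (0.3400, 0.5200) = 0.6832
(x1 OR x4) AND x5 = a·b on (0.6832, 0.9600) = 0.6559
(NOT x4 AND (NOT x4 AND x1)) AND ((x1 OR x4) AND x5) = a·b on (0.0783, 0.6559) = 0.0514
NOT ((NOT x4 AND (NOT x4 AND x1)) AND ((x1 OR x4) AND x5)) = 1 − 0.0514 = 0.9486

0.949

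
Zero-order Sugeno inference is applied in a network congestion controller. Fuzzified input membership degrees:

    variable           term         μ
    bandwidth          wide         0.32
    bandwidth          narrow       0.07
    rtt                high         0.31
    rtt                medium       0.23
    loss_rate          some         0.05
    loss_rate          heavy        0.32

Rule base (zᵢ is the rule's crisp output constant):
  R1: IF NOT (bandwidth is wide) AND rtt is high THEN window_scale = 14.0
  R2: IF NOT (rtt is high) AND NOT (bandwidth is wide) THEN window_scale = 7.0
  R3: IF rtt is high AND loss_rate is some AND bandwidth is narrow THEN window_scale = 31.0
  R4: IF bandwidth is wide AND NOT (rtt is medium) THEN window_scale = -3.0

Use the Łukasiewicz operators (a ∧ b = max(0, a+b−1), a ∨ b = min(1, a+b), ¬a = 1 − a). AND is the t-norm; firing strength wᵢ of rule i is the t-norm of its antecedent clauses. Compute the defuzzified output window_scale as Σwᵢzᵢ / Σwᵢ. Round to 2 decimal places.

R1 (z=14.0): ¬wide=1−0.32=0.68, high=0.31; AND[max(0, a+b−1)] → w = 0.00
R2 (z=7.0): ¬high=1−0.31=0.69, ¬wide=1−0.32=0.68; AND[max(0, a+b−1)] → w = 0.37
R3 (z=31.0): high=0.31, some=0.05, narrow=0.07; AND[max(0, a+b−1)] → w = 0.00
R4 (z=-3.0): wide=0.32, ¬medium=1−0.23=0.77; AND[max(0, a+b−1)] → w = 0.09
Weighted average = (0.00·14.0 + 0.37·7.0 + 0.00·31.0 + 0.09·-3.0) / (0.00 + 0.37 + 0.00 + 0.09)
  = 2.3200 / 0.4600 = 5.04

5.04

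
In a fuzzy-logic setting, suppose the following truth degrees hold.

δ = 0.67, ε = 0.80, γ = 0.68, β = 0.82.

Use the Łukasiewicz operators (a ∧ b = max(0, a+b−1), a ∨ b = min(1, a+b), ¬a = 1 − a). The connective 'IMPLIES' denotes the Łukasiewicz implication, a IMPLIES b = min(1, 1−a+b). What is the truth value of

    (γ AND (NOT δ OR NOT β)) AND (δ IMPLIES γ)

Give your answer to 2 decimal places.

0.19

NOT δ = 1 − 0.67 = 0.33
NOT β = 1 − 0.82 = 0.18
NOT δ OR NOT β = min(1, a+b) on (0.33, 0.18) = 0.51
γ AND (NOT δ OR NOT β) = max(0, a+b−1) on (0.68, 0.51) = 0.19
δ IMPLIES γ  [Łukasiewicz: min(1, 1−a+b)] with a=0.67, b=0.68 → 1.00
(γ AND (NOT δ OR NOT β)) AND (δ IMPLIES γ) = max(0, a+b−1) on (0.19, 1.00) = 0.19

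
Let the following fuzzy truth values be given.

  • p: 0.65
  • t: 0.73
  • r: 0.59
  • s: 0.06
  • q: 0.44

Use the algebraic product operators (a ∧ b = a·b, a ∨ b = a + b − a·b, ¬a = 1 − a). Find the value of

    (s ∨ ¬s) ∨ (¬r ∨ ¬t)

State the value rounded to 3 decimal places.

0.976

¬s = 1 − 0.0600 = 0.9400
s ∨ ¬s = a + b − a·b on (0.0600, 0.9400) = 0.9436
¬r = 1 − 0.5900 = 0.4100
¬t = 1 − 0.7300 = 0.2700
¬r ∨ ¬t = a + b − a·b on (0.4100, 0.2700) = 0.5693
(s ∨ ¬s) ∨ (¬r ∨ ¬t) = a + b − a·b on (0.9436, 0.5693) = 0.9757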